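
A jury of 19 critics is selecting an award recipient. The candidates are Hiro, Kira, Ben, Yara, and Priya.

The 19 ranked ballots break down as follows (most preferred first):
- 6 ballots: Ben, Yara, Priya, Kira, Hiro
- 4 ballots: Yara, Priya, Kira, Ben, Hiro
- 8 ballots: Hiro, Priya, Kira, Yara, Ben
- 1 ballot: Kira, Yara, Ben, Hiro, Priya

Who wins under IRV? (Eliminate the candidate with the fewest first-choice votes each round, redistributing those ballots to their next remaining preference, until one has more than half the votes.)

Round 1: Hiro 8, Kira 1, Ben 6, Yara 4, Priya 0. Priya eliminated.
Round 2: Hiro 8, Kira 1, Ben 6, Yara 4. Kira eliminated.
Round 3: Hiro 8, Ben 6, Yara 5. Yara eliminated.
Round 4: Hiro 8, Ben 11. Ben has a majority (≥10).

Ben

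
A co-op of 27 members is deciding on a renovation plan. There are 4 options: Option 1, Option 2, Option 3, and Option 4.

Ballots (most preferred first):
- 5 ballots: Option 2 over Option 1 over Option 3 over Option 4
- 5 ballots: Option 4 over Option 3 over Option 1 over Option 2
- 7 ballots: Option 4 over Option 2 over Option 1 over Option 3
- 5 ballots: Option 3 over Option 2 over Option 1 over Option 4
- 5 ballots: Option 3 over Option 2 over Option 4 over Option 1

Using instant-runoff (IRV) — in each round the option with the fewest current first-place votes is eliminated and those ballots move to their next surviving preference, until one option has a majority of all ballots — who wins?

Round 1: Option 1 0, Option 2 5, Option 3 10, Option 4 12. Option 1 eliminated.
Round 2: Option 2 5, Option 3 10, Option 4 12. Option 2 eliminated.
Round 3: Option 3 15, Option 4 12. Option 3 has a majority (≥14).

Option 3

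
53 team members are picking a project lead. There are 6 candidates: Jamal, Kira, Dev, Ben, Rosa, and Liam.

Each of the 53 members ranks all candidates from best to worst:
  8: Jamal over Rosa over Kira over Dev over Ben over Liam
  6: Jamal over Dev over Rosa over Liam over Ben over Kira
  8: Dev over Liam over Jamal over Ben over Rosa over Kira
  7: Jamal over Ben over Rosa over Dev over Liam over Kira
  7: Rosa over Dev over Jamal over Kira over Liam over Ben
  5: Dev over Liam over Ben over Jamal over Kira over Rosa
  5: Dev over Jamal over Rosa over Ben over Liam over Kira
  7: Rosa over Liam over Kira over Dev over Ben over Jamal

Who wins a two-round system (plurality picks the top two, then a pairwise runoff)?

Round 1 first-place votes: Jamal 21, Kira 0, Dev 18, Ben 0, Rosa 14, Liam 0. Jamal and Dev advance.
Runoff: Jamal is ranked above Dev on 21 ballots, Dev above Jamal on 32.

Dev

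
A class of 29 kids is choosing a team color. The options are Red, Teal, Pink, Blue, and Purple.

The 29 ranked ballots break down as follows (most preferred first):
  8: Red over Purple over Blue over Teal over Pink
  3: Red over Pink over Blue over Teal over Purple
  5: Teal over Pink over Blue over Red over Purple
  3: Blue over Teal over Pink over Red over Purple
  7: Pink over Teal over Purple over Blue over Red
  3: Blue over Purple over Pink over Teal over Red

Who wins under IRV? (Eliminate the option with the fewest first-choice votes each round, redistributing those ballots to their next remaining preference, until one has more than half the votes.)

Pink

Round 1: Red 11, Teal 5, Pink 7, Blue 6, Purple 0. Purple eliminated.
Round 2: Red 11, Teal 5, Pink 7, Blue 6. Teal eliminated.
Round 3: Red 11, Pink 12, Blue 6. Blue eliminated.
Round 4: Red 11, Pink 18. Pink has a majority (≥15).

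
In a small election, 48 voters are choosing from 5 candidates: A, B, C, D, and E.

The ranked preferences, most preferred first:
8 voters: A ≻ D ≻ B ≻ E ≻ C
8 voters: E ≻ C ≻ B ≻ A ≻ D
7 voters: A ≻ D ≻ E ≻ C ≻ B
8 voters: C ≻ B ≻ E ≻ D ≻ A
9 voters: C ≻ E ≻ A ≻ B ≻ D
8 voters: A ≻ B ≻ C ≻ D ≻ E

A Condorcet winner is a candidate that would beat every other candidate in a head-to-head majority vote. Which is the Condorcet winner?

C vs A: 25–23
C vs B: 32–16
C vs D: 33–15
C vs E: 25–23
C beats every other candidate.

C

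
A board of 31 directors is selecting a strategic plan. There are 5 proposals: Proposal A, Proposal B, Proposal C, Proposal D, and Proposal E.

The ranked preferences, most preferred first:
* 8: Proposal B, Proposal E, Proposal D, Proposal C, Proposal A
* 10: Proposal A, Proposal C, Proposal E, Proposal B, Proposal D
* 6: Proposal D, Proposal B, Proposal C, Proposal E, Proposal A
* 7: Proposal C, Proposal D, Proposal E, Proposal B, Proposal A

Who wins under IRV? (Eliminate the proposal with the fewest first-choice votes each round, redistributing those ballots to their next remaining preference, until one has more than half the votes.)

Round 1: Proposal A 10, Proposal B 8, Proposal C 7, Proposal D 6, Proposal E 0. Proposal E eliminated.
Round 2: Proposal A 10, Proposal B 8, Proposal C 7, Proposal D 6. Proposal D eliminated.
Round 3: Proposal A 10, Proposal B 14, Proposal C 7. Proposal C eliminated.
Round 4: Proposal A 10, Proposal B 21. Proposal B has a majority (≥16).

Proposal B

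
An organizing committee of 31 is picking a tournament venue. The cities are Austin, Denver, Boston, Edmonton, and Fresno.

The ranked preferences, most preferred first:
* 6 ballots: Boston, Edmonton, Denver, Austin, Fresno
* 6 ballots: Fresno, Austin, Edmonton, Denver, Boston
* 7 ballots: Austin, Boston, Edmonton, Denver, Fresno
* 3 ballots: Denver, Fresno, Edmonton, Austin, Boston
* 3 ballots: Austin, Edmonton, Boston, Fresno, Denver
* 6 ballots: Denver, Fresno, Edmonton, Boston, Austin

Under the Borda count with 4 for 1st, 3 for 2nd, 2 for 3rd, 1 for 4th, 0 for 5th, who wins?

Austin: 6×1 + 6×3 + 7×4 + 3×1 + 3×4 + 6×0 = 67
Denver: 6×2 + 6×1 + 7×1 + 3×4 + 3×0 + 6×4 = 61
Boston: 6×4 + 6×0 + 7×3 + 3×0 + 3×2 + 6×1 = 57
Edmonton: 6×3 + 6×2 + 7×2 + 3×2 + 3×3 + 6×2 = 71
Fresno: 6×0 + 6×4 + 7×0 + 3×3 + 3×1 + 6×3 = 54

Edmonton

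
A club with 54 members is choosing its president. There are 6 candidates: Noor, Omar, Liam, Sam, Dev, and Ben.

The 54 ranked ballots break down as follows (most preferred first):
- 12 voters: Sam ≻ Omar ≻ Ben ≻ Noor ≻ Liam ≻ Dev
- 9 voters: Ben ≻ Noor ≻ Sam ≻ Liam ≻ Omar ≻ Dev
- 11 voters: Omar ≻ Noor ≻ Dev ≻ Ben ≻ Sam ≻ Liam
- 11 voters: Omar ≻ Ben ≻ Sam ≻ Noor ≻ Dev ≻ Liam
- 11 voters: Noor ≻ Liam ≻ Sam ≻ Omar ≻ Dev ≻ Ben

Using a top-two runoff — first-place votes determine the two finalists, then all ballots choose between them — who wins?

Round 1 first-place votes: Noor 11, Omar 22, Liam 0, Sam 12, Dev 0, Ben 9. Omar and Sam advance.
Runoff: Omar is ranked above Sam on 22 ballots, Sam above Omar on 32.

Sam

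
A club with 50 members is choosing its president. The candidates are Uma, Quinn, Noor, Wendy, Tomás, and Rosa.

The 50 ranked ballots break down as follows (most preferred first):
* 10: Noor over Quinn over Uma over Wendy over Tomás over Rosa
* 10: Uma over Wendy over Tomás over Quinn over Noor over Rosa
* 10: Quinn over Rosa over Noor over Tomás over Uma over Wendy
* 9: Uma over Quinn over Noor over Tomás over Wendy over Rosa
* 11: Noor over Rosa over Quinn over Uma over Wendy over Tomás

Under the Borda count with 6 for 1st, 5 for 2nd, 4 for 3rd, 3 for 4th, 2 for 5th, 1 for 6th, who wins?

Quinn

Uma: 10×4 + 10×6 + 10×2 + 9×6 + 11×3 = 207
Quinn: 10×5 + 10×3 + 10×6 + 9×5 + 11×4 = 229
Noor: 10×6 + 10×2 + 10×4 + 9×4 + 11×6 = 222
Wendy: 10×3 + 10×5 + 10×1 + 9×2 + 11×2 = 130
Tomás: 10×2 + 10×4 + 10×3 + 9×3 + 11×1 = 128
Rosa: 10×1 + 10×1 + 10×5 + 9×1 + 11×5 = 134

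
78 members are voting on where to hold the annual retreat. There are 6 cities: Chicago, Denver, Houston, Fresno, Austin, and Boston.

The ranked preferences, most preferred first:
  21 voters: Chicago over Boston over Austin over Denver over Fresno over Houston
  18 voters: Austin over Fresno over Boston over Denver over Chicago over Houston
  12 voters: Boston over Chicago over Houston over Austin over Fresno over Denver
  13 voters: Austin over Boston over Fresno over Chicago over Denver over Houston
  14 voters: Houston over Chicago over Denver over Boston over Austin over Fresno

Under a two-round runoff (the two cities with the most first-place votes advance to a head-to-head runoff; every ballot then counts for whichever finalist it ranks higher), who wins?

Chicago

Round 1 first-place votes: Chicago 21, Denver 0, Houston 14, Fresno 0, Austin 31, Boston 12. Austin and Chicago advance.
Runoff: Austin is ranked above Chicago on 31 ballots, Chicago above Austin on 47.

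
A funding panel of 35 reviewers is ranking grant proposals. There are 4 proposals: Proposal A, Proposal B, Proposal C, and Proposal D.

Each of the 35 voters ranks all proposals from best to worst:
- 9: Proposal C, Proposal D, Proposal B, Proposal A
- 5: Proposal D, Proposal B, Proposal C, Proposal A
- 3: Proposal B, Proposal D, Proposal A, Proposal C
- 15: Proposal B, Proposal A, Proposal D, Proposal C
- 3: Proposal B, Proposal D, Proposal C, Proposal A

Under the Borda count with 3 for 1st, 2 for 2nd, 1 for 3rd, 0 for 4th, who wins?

Proposal B

Proposal A: 9×0 + 5×0 + 3×1 + 15×2 + 3×0 = 33
Proposal B: 9×1 + 5×2 + 3×3 + 15×3 + 3×3 = 82
Proposal C: 9×3 + 5×1 + 3×0 + 15×0 + 3×1 = 35
Proposal D: 9×2 + 5×3 + 3×2 + 15×1 + 3×2 = 60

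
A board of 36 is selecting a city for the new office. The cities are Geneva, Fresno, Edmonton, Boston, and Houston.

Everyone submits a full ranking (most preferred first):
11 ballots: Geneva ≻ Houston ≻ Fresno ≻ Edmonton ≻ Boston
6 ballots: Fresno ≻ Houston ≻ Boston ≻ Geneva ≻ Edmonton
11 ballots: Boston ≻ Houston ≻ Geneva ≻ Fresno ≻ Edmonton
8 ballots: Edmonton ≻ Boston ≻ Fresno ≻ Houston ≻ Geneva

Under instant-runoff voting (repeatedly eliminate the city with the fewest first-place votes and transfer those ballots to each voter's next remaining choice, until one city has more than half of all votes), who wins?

Boston

Round 1: Geneva 11, Fresno 6, Edmonton 8, Boston 11, Houston 0. Houston eliminated.
Round 2: Geneva 11, Fresno 6, Edmonton 8, Boston 11. Fresno eliminated.
Round 3: Geneva 11, Edmonton 8, Boston 17. Edmonton eliminated.
Round 4: Geneva 11, Boston 25. Boston has a majority (≥19).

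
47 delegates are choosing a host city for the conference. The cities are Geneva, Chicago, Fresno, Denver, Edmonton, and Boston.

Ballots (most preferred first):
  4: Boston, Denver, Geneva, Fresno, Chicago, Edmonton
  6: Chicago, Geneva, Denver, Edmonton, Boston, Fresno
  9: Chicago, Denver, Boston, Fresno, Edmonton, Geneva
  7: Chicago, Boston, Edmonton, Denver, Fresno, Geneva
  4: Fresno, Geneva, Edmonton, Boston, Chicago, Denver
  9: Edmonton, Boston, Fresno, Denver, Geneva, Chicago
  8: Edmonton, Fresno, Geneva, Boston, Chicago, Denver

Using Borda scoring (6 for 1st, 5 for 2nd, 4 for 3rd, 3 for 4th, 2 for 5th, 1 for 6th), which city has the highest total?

Geneva: 4×4 + 6×5 + 9×1 + 7×1 + 4×5 + 9×2 + 8×4 = 132
Chicago: 4×2 + 6×6 + 9×6 + 7×6 + 4×2 + 9×1 + 8×2 = 173
Fresno: 4×3 + 6×1 + 9×3 + 7×2 + 4×6 + 9×4 + 8×5 = 159
Denver: 4×5 + 6×4 + 9×5 + 7×3 + 4×1 + 9×3 + 8×1 = 149
Edmonton: 4×1 + 6×3 + 9×2 + 7×4 + 4×4 + 9×6 + 8×6 = 186
Boston: 4×6 + 6×2 + 9×4 + 7×5 + 4×3 + 9×5 + 8×3 = 188

Boston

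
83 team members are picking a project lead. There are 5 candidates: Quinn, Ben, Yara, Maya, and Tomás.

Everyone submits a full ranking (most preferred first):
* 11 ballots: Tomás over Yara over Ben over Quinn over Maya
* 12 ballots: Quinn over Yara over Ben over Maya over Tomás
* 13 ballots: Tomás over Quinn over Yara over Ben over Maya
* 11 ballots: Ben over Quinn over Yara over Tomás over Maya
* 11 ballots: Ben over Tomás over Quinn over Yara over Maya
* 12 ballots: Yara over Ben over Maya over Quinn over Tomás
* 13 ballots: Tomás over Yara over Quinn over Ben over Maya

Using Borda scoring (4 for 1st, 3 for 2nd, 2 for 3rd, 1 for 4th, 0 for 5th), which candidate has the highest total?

Yara

Quinn: 11×1 + 12×4 + 13×3 + 11×3 + 11×2 + 12×1 + 13×2 = 191
Ben: 11×2 + 12×2 + 13×1 + 11×4 + 11×4 + 12×3 + 13×1 = 196
Yara: 11×3 + 12×3 + 13×2 + 11×2 + 11×1 + 12×4 + 13×3 = 215
Maya: 11×0 + 12×1 + 13×0 + 11×0 + 11×0 + 12×2 + 13×0 = 36
Tomás: 11×4 + 12×0 + 13×4 + 11×1 + 11×3 + 12×0 + 13×4 = 192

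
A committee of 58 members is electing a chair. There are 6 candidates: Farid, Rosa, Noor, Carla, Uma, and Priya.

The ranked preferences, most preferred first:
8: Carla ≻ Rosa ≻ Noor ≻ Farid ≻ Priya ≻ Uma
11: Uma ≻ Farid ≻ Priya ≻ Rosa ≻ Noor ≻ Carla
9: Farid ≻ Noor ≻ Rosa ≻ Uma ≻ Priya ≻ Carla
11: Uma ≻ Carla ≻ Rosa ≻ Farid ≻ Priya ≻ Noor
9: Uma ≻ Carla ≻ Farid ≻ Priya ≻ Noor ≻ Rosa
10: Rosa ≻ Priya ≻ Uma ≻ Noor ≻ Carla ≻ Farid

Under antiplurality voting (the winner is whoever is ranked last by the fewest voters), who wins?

Last-place votes: Farid 10, Rosa 9, Noor 11, Carla 20, Uma 8, Priya 0.

Priya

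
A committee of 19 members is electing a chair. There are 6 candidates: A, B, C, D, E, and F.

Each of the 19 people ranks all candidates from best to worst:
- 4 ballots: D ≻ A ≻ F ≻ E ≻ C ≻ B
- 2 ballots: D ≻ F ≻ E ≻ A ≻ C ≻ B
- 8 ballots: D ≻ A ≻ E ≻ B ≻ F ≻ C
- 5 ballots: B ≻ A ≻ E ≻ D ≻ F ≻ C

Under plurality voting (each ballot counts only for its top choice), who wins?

D

First-place votes: A 0, B 5, C 0, D 14, E 0, F 0.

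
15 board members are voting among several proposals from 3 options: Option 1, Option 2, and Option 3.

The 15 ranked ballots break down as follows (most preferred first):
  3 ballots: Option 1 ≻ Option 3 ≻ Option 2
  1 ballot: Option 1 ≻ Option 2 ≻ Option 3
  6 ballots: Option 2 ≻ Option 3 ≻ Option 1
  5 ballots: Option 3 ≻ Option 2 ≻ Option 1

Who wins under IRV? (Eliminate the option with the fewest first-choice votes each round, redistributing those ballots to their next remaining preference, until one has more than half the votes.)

Round 1: Option 1 4, Option 2 6, Option 3 5. Option 1 eliminated.
Round 2: Option 2 7, Option 3 8. Option 3 has a majority (≥8).

Option 3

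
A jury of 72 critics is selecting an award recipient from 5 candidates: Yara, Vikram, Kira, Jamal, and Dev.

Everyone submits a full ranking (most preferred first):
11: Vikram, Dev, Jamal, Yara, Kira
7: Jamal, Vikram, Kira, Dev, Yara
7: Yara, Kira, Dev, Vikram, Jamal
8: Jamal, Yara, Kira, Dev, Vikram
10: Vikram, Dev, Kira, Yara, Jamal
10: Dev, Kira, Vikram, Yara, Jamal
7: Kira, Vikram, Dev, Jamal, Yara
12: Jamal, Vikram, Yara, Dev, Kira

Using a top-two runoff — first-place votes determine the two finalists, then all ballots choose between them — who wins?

Round 1 first-place votes: Yara 7, Vikram 21, Kira 7, Jamal 27, Dev 10. Jamal and Vikram advance.
Runoff: Jamal is ranked above Vikram on 27 ballots, Vikram above Jamal on 45.

Vikram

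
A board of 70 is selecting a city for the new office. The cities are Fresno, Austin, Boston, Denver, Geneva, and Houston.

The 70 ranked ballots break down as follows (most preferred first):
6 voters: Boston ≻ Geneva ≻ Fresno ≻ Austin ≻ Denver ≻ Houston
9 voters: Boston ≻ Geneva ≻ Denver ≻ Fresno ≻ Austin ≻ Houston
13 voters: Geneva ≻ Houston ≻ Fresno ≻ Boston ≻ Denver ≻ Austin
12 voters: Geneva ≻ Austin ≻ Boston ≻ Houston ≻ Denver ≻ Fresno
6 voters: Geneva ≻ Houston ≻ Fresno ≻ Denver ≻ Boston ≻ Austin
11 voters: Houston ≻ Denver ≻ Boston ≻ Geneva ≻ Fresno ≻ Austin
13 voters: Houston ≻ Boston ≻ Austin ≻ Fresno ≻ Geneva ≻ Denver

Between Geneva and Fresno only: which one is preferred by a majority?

Geneva

Geneva is ranked above Fresno on 57 ballots; Fresno above Geneva on 13.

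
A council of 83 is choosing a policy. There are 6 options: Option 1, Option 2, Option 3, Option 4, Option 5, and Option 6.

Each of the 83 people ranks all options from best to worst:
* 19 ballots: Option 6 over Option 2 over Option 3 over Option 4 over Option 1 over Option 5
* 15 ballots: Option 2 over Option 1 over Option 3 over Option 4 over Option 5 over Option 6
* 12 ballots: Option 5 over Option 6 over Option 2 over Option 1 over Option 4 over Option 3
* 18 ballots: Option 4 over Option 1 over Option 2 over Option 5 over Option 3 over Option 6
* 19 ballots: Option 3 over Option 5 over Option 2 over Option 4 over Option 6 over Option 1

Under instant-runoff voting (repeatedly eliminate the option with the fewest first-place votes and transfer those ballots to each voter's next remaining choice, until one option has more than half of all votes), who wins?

Option 3

Round 1: Option 1 0, Option 2 15, Option 3 19, Option 4 18, Option 5 12, Option 6 19. Option 1 eliminated.
Round 2: Option 2 15, Option 3 19, Option 4 18, Option 5 12, Option 6 19. Option 5 eliminated.
Round 3: Option 2 15, Option 3 19, Option 4 18, Option 6 31. Option 2 eliminated.
Round 4: Option 3 34, Option 4 18, Option 6 31. Option 4 eliminated.
Round 5: Option 3 52, Option 6 31. Option 3 has a majority (≥42).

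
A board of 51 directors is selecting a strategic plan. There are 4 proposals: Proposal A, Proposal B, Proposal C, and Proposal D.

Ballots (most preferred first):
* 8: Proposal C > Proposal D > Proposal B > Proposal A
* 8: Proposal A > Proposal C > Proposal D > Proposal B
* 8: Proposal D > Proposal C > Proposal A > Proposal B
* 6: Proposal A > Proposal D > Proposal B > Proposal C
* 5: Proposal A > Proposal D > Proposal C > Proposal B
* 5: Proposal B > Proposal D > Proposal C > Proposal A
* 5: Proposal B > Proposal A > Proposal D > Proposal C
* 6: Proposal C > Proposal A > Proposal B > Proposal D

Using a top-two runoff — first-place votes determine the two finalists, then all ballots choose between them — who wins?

Proposal C

Round 1 first-place votes: Proposal A 19, Proposal B 10, Proposal C 14, Proposal D 8. Proposal A and Proposal C advance.
Runoff: Proposal A is ranked above Proposal C on 24 ballots, Proposal C above Proposal A on 27.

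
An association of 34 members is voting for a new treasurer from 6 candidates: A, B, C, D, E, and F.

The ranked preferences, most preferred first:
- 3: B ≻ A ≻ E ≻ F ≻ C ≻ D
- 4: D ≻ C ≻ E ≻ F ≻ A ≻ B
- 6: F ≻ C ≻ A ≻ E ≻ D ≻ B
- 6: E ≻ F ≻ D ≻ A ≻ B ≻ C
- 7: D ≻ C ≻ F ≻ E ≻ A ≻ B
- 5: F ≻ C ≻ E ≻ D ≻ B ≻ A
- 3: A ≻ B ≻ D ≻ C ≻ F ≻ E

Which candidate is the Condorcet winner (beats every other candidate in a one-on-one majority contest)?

F vs A: 28–6
F vs B: 28–6
F vs C: 20–14
F vs D: 20–14
F vs E: 21–13
F beats every other candidate.

F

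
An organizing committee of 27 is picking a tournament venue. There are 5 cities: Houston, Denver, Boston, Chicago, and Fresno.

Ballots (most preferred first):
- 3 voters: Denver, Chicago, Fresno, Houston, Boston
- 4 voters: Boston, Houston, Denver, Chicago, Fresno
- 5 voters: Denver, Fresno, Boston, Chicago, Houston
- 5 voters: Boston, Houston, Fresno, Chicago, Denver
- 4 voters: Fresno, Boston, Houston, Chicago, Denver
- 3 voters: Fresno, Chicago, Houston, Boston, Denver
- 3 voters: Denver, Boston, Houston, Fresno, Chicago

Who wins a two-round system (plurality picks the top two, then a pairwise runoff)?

Round 1 first-place votes: Houston 0, Denver 11, Boston 9, Chicago 0, Fresno 7. Denver and Boston advance.
Runoff: Denver is ranked above Boston on 11 ballots, Boston above Denver on 16.

Boston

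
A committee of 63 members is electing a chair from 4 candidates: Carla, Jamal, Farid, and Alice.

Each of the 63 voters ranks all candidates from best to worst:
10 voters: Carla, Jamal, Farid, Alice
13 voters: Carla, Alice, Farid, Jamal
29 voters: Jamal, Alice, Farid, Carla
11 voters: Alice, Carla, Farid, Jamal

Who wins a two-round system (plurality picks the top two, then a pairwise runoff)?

Carla

Round 1 first-place votes: Carla 23, Jamal 29, Farid 0, Alice 11. Jamal and Carla advance.
Runoff: Jamal is ranked above Carla on 29 ballots, Carla above Jamal on 34.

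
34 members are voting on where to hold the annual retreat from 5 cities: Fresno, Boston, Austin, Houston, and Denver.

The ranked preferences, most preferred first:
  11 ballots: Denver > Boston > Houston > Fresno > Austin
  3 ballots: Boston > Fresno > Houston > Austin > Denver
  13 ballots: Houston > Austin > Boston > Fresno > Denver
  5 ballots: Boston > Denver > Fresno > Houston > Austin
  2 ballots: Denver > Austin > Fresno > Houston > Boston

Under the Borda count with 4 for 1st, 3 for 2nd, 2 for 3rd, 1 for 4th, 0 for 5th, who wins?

Boston

Fresno: 11×1 + 3×3 + 13×1 + 5×2 + 2×2 = 47
Boston: 11×3 + 3×4 + 13×2 + 5×4 + 2×0 = 91
Austin: 11×0 + 3×1 + 13×3 + 5×0 + 2×3 = 48
Houston: 11×2 + 3×2 + 13×4 + 5×1 + 2×1 = 87
Denver: 11×4 + 3×0 + 13×0 + 5×3 + 2×4 = 67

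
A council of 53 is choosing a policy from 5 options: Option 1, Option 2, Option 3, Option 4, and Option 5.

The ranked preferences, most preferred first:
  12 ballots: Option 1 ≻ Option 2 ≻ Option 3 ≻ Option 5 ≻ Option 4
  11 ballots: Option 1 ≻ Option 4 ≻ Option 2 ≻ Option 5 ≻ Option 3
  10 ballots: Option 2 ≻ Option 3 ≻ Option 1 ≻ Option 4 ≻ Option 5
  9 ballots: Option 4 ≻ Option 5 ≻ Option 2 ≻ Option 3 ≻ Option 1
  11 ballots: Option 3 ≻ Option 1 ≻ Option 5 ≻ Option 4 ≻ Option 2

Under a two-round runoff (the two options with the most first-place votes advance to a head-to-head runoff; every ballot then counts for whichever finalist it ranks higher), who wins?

Round 1 first-place votes: Option 1 23, Option 2 10, Option 3 11, Option 4 9, Option 5 0. Option 1 and Option 3 advance.
Runoff: Option 1 is ranked above Option 3 on 23 ballots, Option 3 above Option 1 on 30.

Option 3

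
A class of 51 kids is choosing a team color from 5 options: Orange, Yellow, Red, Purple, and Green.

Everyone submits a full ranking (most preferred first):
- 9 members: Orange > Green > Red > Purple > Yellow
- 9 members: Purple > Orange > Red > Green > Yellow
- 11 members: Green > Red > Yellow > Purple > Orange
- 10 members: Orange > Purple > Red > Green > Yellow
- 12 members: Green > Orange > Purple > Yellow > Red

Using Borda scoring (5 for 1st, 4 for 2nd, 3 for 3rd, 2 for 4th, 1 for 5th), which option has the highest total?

Orange

Orange: 9×5 + 9×4 + 11×1 + 10×5 + 12×4 = 190
Yellow: 9×1 + 9×1 + 11×3 + 10×1 + 12×2 = 85
Red: 9×3 + 9×3 + 11×4 + 10×3 + 12×1 = 140
Purple: 9×2 + 9×5 + 11×2 + 10×4 + 12×3 = 161
Green: 9×4 + 9×2 + 11×5 + 10×2 + 12×5 = 189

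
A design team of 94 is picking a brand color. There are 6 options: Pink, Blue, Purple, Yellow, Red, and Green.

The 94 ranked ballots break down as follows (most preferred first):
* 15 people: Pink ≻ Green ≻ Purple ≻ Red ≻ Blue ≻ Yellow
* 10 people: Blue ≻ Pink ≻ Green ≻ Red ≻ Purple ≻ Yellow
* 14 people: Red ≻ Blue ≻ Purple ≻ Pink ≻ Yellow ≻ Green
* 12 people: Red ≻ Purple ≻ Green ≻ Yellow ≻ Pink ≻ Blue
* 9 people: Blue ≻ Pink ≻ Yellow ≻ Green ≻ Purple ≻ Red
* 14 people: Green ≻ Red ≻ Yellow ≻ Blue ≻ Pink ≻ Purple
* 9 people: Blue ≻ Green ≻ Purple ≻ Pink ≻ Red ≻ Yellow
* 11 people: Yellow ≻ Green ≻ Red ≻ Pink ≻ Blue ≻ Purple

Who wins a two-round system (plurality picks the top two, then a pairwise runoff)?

Red

Round 1 first-place votes: Pink 15, Blue 28, Purple 0, Yellow 11, Red 26, Green 14. Blue and Red advance.
Runoff: Blue is ranked above Red on 28 ballots, Red above Blue on 66.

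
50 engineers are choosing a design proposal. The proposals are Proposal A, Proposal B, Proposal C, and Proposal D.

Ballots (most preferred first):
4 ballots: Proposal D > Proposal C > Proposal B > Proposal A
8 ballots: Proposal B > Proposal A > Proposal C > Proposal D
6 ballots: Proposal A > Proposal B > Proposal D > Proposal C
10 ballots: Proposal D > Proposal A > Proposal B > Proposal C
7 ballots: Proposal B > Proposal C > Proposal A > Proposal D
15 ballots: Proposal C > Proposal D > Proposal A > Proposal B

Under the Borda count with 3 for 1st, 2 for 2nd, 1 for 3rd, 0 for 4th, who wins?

Proposal D

Proposal A: 4×0 + 8×2 + 6×3 + 10×2 + 7×1 + 15×1 = 76
Proposal B: 4×1 + 8×3 + 6×2 + 10×1 + 7×3 + 15×0 = 71
Proposal C: 4×2 + 8×1 + 6×0 + 10×0 + 7×2 + 15×3 = 75
Proposal D: 4×3 + 8×0 + 6×1 + 10×3 + 7×0 + 15×2 = 78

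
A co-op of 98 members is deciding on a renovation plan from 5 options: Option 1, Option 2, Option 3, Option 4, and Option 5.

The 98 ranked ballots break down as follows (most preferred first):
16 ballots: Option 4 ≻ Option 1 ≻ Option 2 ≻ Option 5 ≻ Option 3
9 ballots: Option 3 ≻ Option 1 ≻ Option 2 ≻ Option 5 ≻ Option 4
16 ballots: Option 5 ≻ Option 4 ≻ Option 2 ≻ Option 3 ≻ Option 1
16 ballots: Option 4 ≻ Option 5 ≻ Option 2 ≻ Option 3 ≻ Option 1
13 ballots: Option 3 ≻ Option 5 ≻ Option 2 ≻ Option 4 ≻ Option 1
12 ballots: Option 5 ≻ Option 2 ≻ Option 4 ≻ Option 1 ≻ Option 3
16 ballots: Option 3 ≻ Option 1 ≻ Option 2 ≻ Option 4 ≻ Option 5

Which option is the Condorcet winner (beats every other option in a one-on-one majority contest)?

Option 5 vs Option 1: 57–41
Option 5 vs Option 2: 57–41
Option 5 vs Option 3: 60–38
Option 5 vs Option 4: 50–48
Option 5 beats every other option.

Option 5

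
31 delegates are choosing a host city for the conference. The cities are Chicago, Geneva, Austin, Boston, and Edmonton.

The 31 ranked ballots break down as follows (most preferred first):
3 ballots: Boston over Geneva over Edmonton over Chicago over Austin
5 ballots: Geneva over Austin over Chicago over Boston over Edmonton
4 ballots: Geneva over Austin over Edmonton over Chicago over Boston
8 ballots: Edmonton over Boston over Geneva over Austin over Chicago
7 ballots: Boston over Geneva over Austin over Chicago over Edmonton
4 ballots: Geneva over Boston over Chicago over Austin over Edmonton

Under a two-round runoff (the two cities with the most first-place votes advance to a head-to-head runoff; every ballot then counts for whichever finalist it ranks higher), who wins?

Round 1 first-place votes: Chicago 0, Geneva 13, Austin 0, Boston 10, Edmonton 8. Geneva and Boston advance.
Runoff: Geneva is ranked above Boston on 13 ballots, Boston above Geneva on 18.

Boston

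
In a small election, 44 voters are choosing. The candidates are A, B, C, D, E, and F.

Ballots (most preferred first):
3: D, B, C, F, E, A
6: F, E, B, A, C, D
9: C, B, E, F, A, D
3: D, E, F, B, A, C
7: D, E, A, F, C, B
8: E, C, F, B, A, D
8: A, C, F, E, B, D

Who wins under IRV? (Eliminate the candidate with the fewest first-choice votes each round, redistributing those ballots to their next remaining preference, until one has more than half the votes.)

E

Round 1: A 8, B 0, C 9, D 13, E 8, F 6. B eliminated.
Round 2: A 8, C 9, D 13, E 8, F 6. F eliminated.
Round 3: A 8, C 9, D 13, E 14. A eliminated.
Round 4: C 17, D 13, E 14. D eliminated.
Round 5: C 20, E 24. E has a majority (≥23).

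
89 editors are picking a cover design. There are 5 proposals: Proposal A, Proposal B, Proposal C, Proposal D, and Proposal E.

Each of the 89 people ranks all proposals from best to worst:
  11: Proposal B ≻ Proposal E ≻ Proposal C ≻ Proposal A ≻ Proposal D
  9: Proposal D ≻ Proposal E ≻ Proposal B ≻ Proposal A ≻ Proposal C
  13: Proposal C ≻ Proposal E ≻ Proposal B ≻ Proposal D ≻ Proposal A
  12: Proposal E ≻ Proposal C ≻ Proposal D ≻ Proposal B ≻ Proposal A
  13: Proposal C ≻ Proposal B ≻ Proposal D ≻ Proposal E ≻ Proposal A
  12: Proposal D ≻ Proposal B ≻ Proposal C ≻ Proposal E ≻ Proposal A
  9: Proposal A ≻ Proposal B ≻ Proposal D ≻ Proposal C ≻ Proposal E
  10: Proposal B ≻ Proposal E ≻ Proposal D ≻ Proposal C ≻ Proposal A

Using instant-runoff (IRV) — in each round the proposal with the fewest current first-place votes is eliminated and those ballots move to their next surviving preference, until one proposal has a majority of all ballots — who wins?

Round 1: Proposal A 9, Proposal B 21, Proposal C 26, Proposal D 21, Proposal E 12. Proposal A eliminated.
Round 2: Proposal B 30, Proposal C 26, Proposal D 21, Proposal E 12. Proposal E eliminated.
Round 3: Proposal B 30, Proposal C 38, Proposal D 21. Proposal D eliminated.
Round 4: Proposal B 51, Proposal C 38. Proposal B has a majority (≥45).

Proposal B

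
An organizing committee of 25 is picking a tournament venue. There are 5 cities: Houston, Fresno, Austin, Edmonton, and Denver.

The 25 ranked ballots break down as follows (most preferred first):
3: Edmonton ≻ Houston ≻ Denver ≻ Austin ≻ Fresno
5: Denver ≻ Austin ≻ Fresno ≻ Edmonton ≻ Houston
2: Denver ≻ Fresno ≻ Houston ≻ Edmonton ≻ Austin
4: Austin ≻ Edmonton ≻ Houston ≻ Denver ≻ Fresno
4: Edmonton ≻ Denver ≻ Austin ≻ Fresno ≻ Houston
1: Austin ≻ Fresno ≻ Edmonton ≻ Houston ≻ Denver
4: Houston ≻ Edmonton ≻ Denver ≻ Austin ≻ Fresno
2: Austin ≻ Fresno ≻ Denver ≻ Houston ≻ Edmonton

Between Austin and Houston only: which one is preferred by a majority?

Austin

Austin is ranked above Houston on 16 ballots; Houston above Austin on 9.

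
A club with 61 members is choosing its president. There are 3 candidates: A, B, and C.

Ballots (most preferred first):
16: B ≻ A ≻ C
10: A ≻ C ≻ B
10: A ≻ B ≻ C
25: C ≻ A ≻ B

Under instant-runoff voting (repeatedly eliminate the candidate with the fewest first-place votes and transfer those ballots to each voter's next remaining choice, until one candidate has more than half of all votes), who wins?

A

Round 1: A 20, B 16, C 25. B eliminated.
Round 2: A 36, C 25. A has a majority (≥31).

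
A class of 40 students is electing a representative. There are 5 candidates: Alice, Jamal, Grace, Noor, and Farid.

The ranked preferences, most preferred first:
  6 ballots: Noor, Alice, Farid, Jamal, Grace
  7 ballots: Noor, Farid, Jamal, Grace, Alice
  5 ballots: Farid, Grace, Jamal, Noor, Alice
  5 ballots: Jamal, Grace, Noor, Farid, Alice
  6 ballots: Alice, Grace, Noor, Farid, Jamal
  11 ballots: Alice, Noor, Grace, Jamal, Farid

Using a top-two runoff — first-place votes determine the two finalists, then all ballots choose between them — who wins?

Round 1 first-place votes: Alice 17, Jamal 5, Grace 0, Noor 13, Farid 5. Alice and Noor advance.
Runoff: Alice is ranked above Noor on 17 ballots, Noor above Alice on 23.

Noor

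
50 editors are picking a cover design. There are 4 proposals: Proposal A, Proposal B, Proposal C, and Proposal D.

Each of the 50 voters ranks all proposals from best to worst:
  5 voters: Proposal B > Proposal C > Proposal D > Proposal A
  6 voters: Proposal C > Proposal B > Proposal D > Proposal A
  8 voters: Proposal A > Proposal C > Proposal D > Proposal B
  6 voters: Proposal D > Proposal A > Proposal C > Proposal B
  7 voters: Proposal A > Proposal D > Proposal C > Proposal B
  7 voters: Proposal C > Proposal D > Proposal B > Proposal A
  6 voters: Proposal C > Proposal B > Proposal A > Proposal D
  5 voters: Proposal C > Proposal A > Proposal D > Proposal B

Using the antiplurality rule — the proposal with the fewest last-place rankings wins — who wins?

Proposal C

Last-place votes: Proposal A 18, Proposal B 26, Proposal C 0, Proposal D 6.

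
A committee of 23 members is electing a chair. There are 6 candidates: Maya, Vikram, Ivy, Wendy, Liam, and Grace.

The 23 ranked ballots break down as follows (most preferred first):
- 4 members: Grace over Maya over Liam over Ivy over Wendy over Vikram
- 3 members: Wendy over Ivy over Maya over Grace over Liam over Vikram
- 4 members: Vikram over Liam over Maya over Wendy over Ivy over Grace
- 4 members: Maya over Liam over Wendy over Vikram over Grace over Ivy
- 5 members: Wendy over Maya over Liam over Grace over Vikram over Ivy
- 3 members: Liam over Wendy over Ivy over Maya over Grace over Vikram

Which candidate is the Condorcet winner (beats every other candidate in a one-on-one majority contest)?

Maya vs Vikram: 19–4
Maya vs Ivy: 17–6
Maya vs Wendy: 12–11
Maya vs Liam: 16–7
Maya vs Grace: 19–4
Maya beats every other candidate.

Maya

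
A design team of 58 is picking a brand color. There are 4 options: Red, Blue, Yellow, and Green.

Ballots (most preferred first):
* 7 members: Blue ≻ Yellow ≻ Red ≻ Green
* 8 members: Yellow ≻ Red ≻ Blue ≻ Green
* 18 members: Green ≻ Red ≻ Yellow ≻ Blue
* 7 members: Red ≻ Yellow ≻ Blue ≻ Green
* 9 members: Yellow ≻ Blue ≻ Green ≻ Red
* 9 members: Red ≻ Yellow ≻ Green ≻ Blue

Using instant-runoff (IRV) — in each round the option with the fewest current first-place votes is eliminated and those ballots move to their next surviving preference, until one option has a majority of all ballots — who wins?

Yellow

Round 1: Red 16, Blue 7, Yellow 17, Green 18. Blue eliminated.
Round 2: Red 16, Yellow 24, Green 18. Red eliminated.
Round 3: Yellow 40, Green 18. Yellow has a majority (≥30).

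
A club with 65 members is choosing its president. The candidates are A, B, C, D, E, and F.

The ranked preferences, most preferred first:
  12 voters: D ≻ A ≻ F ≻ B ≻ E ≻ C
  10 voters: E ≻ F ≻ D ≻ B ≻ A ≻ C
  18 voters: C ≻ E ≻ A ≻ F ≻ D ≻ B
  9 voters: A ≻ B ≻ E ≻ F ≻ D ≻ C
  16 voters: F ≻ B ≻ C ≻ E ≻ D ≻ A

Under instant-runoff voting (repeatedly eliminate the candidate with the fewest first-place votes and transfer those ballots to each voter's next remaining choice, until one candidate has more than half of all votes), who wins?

Round 1: A 9, B 0, C 18, D 12, E 10, F 16. B eliminated.
Round 2: A 9, C 18, D 12, E 10, F 16. A eliminated.
Round 3: C 18, D 12, E 19, F 16. D eliminated.
Round 4: C 18, E 19, F 28. C eliminated.
Round 5: E 37, F 28. E has a majority (≥33).

E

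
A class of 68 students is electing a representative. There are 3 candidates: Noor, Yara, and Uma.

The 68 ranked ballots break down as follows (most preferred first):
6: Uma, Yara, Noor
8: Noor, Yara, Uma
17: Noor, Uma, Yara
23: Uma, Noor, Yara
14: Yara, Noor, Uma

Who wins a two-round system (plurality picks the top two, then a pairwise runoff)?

Noor

Round 1 first-place votes: Noor 25, Yara 14, Uma 29. Uma and Noor advance.
Runoff: Uma is ranked above Noor on 29 ballots, Noor above Uma on 39.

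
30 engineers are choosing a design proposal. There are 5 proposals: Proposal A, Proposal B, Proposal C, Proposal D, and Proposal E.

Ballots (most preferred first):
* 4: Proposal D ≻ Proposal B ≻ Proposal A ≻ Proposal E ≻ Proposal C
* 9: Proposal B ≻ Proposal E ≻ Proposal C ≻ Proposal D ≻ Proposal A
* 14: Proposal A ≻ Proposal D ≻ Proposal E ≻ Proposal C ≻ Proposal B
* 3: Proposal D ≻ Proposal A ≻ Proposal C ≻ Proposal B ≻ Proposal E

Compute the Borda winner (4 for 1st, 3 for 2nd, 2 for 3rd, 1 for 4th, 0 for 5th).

Proposal D

Proposal A: 4×2 + 9×0 + 14×4 + 3×3 = 73
Proposal B: 4×3 + 9×4 + 14×0 + 3×1 = 51
Proposal C: 4×0 + 9×2 + 14×1 + 3×2 = 38
Proposal D: 4×4 + 9×1 + 14×3 + 3×4 = 79
Proposal E: 4×1 + 9×3 + 14×2 + 3×0 = 59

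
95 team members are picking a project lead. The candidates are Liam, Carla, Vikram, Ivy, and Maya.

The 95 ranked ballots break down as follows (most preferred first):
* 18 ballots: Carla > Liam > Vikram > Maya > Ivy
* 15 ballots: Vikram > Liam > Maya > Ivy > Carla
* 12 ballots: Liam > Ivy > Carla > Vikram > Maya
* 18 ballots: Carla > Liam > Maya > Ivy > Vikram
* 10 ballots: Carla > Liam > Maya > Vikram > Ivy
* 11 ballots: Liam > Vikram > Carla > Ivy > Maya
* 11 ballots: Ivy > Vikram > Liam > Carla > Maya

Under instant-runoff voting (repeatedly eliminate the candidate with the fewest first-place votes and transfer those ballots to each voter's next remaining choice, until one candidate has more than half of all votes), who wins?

Carla

Round 1: Liam 23, Carla 46, Vikram 15, Ivy 11, Maya 0. Maya eliminated.
Round 2: Liam 23, Carla 46, Vikram 15, Ivy 11. Ivy eliminated.
Round 3: Liam 23, Carla 46, Vikram 26. Liam eliminated.
Round 4: Carla 58, Vikram 37. Carla has a majority (≥48).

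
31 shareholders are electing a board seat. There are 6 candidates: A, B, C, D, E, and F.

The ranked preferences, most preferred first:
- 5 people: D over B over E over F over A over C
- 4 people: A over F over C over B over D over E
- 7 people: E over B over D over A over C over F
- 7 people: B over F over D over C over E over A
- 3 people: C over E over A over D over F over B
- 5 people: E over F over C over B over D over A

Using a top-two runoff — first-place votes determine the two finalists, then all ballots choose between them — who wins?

Round 1 first-place votes: A 4, B 7, C 3, D 5, E 12, F 0. E and B advance.
Runoff: E is ranked above B on 15 ballots, B above E on 16.

B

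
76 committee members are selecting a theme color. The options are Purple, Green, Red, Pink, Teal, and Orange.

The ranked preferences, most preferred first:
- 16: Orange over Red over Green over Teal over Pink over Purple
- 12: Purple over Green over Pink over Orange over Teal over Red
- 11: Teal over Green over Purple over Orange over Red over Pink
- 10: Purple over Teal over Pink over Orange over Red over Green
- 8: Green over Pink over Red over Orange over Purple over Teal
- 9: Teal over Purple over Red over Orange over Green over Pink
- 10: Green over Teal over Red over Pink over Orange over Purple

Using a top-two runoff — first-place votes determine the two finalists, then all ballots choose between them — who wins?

Teal

Round 1 first-place votes: Purple 22, Green 18, Red 0, Pink 0, Teal 20, Orange 16. Purple and Teal advance.
Runoff: Purple is ranked above Teal on 30 ballots, Teal above Purple on 46.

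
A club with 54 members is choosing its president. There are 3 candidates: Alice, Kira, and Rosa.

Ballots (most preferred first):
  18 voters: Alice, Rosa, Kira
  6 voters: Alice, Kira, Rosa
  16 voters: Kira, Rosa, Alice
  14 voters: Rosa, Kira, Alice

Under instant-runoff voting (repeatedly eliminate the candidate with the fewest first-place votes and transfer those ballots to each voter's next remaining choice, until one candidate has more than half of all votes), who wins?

Round 1: Alice 24, Kira 16, Rosa 14. Rosa eliminated.
Round 2: Alice 24, Kira 30. Kira has a majority (≥28).

Kira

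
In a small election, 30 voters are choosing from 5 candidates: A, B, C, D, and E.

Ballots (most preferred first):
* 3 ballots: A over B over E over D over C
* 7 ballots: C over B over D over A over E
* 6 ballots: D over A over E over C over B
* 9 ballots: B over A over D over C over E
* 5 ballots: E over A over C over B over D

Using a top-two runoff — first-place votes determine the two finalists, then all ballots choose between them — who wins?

C

Round 1 first-place votes: A 3, B 9, C 7, D 6, E 5. B and C advance.
Runoff: B is ranked above C on 12 ballots, C above B on 18.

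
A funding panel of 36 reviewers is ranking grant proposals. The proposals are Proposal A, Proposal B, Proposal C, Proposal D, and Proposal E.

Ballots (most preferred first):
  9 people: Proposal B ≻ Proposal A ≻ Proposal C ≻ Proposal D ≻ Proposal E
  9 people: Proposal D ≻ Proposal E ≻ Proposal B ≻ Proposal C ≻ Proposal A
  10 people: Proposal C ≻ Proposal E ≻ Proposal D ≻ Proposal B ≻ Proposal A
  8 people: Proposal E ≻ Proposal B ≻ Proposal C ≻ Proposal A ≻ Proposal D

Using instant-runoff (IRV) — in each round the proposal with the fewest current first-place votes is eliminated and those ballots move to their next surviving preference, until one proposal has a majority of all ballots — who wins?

Proposal B

Round 1: Proposal A 0, Proposal B 9, Proposal C 10, Proposal D 9, Proposal E 8. Proposal A eliminated.
Round 2: Proposal B 9, Proposal C 10, Proposal D 9, Proposal E 8. Proposal E eliminated.
Round 3: Proposal B 17, Proposal C 10, Proposal D 9. Proposal D eliminated.
Round 4: Proposal B 26, Proposal C 10. Proposal B has a majority (≥19).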